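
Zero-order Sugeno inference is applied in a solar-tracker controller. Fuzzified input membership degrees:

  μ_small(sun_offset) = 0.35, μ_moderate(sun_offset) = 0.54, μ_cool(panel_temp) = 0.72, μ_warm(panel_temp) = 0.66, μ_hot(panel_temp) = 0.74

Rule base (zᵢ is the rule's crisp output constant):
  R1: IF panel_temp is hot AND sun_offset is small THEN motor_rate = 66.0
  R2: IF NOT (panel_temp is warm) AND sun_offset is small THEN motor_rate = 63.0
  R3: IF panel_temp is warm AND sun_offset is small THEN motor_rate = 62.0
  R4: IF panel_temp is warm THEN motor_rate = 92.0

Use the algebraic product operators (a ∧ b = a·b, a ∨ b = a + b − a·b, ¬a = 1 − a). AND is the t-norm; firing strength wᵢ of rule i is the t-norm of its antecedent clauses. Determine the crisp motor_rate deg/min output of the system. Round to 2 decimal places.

78.51

R1 (z=66.0): hot=0.74, small=0.35; AND[a·b] → w = 0.2590
R2 (z=63.0): ¬warm=1−0.66=0.34, small=0.35; AND[a·b] → w = 0.1190
R3 (z=62.0): warm=0.66, small=0.35; AND[a·b] → w = 0.2310
R4 (z=92.0): warm=0.66 → w = 0.6600
Weighted average = (0.2590·66.0 + 0.1190·63.0 + 0.2310·62.0 + 0.6600·92.0) / (0.2590 + 0.1190 + 0.2310 + 0.6600)
  = 99.6330 / 1.2690 = 78.51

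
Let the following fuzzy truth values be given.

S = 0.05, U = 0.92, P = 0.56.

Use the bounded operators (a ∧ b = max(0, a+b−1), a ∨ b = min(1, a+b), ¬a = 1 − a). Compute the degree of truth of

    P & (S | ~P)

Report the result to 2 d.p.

~P = 1 − 0.56 = 0.44
S | ~P = min(1, a+b) on (0.05, 0.44) = 0.49
P & (S | ~P) = max(0, a+b−1) on (0.56, 0.49) = 0.05

0.05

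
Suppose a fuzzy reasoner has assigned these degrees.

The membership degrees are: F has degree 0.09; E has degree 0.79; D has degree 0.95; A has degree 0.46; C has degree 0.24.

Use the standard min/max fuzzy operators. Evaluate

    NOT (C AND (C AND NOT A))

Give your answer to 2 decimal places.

NOT A = 1 − 0.46 = 0.54
C AND NOT A = min(a, b) on (0.24, 0.54) = 0.24
C AND (C AND NOT A) = min(a, b) on (0.24, 0.24) = 0.24
NOT (C AND (C AND NOT A)) = 1 − 0.24 = 0.76

0.76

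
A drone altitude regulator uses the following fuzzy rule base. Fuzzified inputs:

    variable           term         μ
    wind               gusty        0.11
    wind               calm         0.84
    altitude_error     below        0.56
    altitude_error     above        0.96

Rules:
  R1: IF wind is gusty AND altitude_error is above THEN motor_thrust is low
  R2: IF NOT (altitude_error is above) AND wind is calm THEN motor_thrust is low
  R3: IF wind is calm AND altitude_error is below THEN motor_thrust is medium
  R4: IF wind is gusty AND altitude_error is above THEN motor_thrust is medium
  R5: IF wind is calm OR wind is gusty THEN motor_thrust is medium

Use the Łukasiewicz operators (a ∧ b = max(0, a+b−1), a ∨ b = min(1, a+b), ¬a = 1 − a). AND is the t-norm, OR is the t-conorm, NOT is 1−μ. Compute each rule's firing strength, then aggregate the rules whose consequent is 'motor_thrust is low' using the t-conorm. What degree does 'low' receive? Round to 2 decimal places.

R1: gusty=0.11, above=0.96; AND[max(0, a+b−1)] → w = 0.07
R2: ¬above=1−0.96=0.04, calm=0.84; AND[max(0, a+b−1)] → w = 0.00
R3: calm=0.84, below=0.56; AND[max(0, a+b−1)] → w = 0.40
R4: gusty=0.11, above=0.96; AND[max(0, a+b−1)] → w = 0.07
R5: calm=0.84, gusty=0.11; OR[min(1, a+b)] → w = 0.95
Rules with consequent 'low': {R1, R2} → strengths 0.07, 0.00
Aggregate via t-conorm [min(1, a+b)]: 0.07

0.07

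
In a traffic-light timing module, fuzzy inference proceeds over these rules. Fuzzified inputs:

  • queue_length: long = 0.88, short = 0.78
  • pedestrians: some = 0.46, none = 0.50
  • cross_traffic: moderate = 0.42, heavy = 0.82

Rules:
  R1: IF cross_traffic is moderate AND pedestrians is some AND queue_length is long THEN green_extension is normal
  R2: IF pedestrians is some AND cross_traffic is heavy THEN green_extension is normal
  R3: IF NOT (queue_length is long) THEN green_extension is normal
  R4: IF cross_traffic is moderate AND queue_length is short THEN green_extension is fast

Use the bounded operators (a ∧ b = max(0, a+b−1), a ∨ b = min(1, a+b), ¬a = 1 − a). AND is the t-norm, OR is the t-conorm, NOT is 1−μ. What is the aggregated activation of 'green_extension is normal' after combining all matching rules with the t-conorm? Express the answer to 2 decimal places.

R1: moderate=0.42, some=0.46, long=0.88; AND[max(0, a+b−1)] → w = 0.00
R2: some=0.46, heavy=0.82; AND[max(0, a+b−1)] → w = 0.28
R3: ¬long=1−0.88=0.12 → w = 0.12
R4: moderate=0.42, short=0.78; AND[max(0, a+b−1)] → w = 0.20
Rules with consequent 'normal': {R1, R2, R3} → strengths 0.00, 0.28, 0.12
Aggregate via t-conorm [min(1, a+b)]: 0.40

0.40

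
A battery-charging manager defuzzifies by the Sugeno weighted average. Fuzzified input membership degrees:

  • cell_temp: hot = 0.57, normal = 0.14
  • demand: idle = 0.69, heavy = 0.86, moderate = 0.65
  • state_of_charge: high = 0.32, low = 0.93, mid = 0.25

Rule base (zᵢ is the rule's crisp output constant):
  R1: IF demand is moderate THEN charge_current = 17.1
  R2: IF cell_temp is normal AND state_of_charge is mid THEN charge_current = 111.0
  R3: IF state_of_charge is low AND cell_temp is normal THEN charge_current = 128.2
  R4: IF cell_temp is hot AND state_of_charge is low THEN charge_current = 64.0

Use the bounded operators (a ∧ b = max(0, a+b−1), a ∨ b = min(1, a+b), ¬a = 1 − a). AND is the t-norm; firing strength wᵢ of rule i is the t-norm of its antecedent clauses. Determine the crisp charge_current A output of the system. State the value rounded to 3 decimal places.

42.696

R1 (z=17.1): moderate=0.65 → w = 0.65
R2 (z=111.0): normal=0.14, mid=0.25; AND[max(0, a+b−1)] → w = 0.00
R3 (z=128.2): low=0.93, normal=0.14; AND[max(0, a+b−1)] → w = 0.07
R4 (z=64.0): hot=0.57, low=0.93; AND[max(0, a+b−1)] → w = 0.50
Weighted average = (0.65·17.1 + 0.00·111.0 + 0.07·128.2 + 0.50·64.0) / (0.65 + 0.00 + 0.07 + 0.50)
  = 52.0890 / 1.2200 = 42.696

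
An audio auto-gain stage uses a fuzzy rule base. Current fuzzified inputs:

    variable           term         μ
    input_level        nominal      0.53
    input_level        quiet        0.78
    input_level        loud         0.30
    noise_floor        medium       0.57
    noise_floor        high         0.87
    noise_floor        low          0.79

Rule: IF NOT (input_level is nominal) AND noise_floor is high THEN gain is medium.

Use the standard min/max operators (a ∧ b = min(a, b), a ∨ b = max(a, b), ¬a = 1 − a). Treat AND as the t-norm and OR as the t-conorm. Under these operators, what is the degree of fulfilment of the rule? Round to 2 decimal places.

firing strength: ¬nominal=1−0.53=0.47, high=0.87; AND[min(a, b)] → w = 0.47

0.47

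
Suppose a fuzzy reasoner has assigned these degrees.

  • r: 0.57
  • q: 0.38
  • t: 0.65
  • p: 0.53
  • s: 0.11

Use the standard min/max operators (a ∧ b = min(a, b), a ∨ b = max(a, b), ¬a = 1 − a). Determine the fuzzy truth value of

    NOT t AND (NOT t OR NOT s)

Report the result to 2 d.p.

0.35

NOT t = 1 − 0.65 = 0.35
NOT t = 1 − 0.65 = 0.35
NOT s = 1 − 0.11 = 0.89
NOT t OR NOT s = max(a, b) on (0.35, 0.89) = 0.89
NOT t AND (NOT t OR NOT s) = min(a, b) on (0.35, 0.89) = 0.35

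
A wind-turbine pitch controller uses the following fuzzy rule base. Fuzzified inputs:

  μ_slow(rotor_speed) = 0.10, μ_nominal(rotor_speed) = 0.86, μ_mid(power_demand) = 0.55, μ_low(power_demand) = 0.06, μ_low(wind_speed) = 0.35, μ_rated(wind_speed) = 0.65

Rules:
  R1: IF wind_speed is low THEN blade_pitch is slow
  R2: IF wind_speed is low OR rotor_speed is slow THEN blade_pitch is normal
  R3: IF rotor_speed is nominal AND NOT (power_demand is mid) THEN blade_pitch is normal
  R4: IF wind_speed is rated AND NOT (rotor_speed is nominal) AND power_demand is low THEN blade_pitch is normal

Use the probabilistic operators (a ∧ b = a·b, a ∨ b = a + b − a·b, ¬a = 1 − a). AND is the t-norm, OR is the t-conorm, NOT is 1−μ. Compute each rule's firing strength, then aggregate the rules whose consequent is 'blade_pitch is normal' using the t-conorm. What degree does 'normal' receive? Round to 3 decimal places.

0.643

R1: low=0.35 → w = 0.3500
R2: low=0.35, slow=0.10; OR[a + b − a·b] → w = 0.4150
R3: nominal=0.86, ¬mid=1−0.55=0.45; AND[a·b] → w = 0.3870
R4: rated=0.65, ¬nominal=1−0.86=0.14, low=0.06; AND[a·b] → w = 0.0055
Rules with consequent 'normal': {R2, R3, R4} → strengths 0.4150, 0.3870, 0.0055
Aggregate via t-conorm [a + b − a·b]: 0.6434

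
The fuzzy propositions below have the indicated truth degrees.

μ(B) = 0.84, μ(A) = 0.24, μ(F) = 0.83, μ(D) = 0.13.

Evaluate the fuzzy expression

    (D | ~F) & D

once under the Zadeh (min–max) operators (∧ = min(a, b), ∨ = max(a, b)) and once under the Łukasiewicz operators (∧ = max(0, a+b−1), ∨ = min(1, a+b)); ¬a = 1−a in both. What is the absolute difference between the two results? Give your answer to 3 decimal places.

0.130

Under Zadeh (min–max):
  ~F = 1 − 0.83 = 0.17
  D | ~F = max(a, b) on (0.13, 0.17) = 0.17
  (D | ~F) & D = min(a, b) on (0.17, 0.13) = 0.13
  → value = 0.1300
Under Łukasiewicz:
  ~F = 1 − 0.83 = 0.17
  D | ~F = min(1, a+b) on (0.13, 0.17) = 0.30
  (D | ~F) & D = max(0, a+b−1) on (0.30, 0.13) = 0.00
  → value = 0.0000
|0.1300 − 0.0000| = 0.130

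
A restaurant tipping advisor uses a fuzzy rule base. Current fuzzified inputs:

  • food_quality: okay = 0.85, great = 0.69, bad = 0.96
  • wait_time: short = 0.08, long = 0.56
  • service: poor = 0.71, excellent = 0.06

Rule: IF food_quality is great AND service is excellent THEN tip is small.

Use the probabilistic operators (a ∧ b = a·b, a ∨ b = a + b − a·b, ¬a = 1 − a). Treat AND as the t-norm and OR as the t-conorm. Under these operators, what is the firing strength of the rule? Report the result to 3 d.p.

0.041

firing strength: great=0.69, excellent=0.06; AND[a·b] → w = 0.0414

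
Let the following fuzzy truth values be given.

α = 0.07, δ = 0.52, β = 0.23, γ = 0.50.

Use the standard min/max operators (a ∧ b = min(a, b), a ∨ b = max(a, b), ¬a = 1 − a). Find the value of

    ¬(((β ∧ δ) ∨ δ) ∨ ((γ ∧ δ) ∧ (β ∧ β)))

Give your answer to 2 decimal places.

0.48

β ∧ δ = min(a, b) on (0.23, 0.52) = 0.23
(β ∧ δ) ∨ δ = max(a, b) on (0.23, 0.52) = 0.52
γ ∧ δ = min(a, b) on (0.50, 0.52) = 0.50
β ∧ β = min(a, b) on (0.23, 0.23) = 0.23
(γ ∧ δ) ∧ (β ∧ β) = min(a, b) on (0.50, 0.23) = 0.23
((β ∧ δ) ∨ δ) ∨ ((γ ∧ δ) ∧ (β ∧ β)) = max(a, b) on (0.52, 0.23) = 0.52
¬(((β ∧ δ) ∨ δ) ∨ ((γ ∧ δ) ∧ (β ∧ β))) = 1 − 0.52 = 0.48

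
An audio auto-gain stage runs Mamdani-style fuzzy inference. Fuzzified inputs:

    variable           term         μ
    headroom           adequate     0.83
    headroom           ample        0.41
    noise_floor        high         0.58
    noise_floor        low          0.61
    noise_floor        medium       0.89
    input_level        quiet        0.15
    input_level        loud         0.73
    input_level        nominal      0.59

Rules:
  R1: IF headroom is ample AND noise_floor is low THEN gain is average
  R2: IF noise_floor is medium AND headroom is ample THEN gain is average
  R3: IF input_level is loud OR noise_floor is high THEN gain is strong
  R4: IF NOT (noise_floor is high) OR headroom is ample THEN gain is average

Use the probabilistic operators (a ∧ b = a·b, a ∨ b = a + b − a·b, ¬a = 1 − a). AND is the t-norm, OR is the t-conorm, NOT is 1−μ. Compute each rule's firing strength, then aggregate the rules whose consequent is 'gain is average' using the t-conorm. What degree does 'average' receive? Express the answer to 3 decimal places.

R1: ample=0.41, low=0.61; AND[a·b] → w = 0.2501
R2: medium=0.89, ample=0.41; AND[a·b] → w = 0.3649
R3: loud=0.73, high=0.58; OR[a + b − a·b] → w = 0.8866
R4: ¬high=1−0.58=0.42, ample=0.41; OR[a + b − a·b] → w = 0.6578
Rules with consequent 'average': {R1, R2, R4} → strengths 0.2501, 0.3649, 0.6578
Aggregate via t-conorm [a + b − a·b]: 0.8370

0.837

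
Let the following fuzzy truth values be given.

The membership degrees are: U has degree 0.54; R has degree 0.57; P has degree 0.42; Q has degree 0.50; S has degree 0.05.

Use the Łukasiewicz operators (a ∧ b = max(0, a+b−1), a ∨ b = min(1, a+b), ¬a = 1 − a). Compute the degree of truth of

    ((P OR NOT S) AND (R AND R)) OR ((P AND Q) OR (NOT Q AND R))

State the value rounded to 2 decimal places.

NOT S = 1 − 0.05 = 0.95
P OR NOT S = min(1, a+b) on (0.42, 0.95) = 1.00
R AND R = max(0, a+b−1) on (0.57, 0.57) = 0.14
(P OR NOT S) AND (R AND R) = max(0, a+b−1) on (1.00, 0.14) = 0.14
P AND Q = max(0, a+b−1) on (0.42, 0.50) = 0.00
NOT Q = 1 − 0.50 = 0.50
NOT Q AND R = max(0, a+b−1) on (0.50, 0.57) = 0.07
(P AND Q) OR (NOT Q AND R) = min(1, a+b) on (0.00, 0.07) = 0.07
((P OR NOT S) AND (R AND R)) OR ((P AND Q) OR (NOT Q AND R)) = min(1, a+b) on (0.14, 0.07) = 0.21

0.21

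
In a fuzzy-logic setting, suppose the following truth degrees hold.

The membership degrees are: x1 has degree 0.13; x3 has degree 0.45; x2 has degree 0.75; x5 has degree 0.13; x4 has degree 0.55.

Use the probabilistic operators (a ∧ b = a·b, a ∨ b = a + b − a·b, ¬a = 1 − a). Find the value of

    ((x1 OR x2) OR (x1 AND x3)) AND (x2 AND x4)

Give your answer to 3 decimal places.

0.328

x1 OR x2 = a + b − a·b on (0.1300, 0.7500) = 0.7825
x1 AND x3 = a·b on (0.1300, 0.4500) = 0.0585
(x1 OR x2) OR (x1 AND x3) = a + b − a·b on (0.7825, 0.0585) = 0.7952
x2 AND x4 = a·b on (0.7500, 0.5500) = 0.4125
((x1 OR x2) OR (x1 AND x3)) AND (x2 AND x4) = a·b on (0.7952, 0.4125) = 0.3280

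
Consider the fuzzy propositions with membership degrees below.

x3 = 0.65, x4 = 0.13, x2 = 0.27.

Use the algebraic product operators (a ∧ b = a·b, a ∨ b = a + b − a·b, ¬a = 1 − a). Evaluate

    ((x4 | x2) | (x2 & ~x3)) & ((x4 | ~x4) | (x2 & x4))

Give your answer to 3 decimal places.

x4 | x2 = a + b − a·b on (0.1300, 0.2700) = 0.3649
~x3 = 1 − 0.6500 = 0.3500
x2 & ~x3 = a·b on (0.2700, 0.3500) = 0.0945
(x4 | x2) | (x2 & ~x3) = a + b − a·b on (0.3649, 0.0945) = 0.4249
~x4 = 1 − 0.1300 = 0.8700
x4 | ~x4 = a + b − a·b on (0.1300, 0.8700) = 0.8869
x2 & x4 = a·b on (0.2700, 0.1300) = 0.0351
(x4 | ~x4) | (x2 & x4) = a + b − a·b on (0.8869, 0.0351) = 0.8909
((x4 | x2) | (x2 & ~x3)) & ((x4 | ~x4) | (x2 & x4)) = a·b on (0.4249, 0.8909) = 0.3785

0.379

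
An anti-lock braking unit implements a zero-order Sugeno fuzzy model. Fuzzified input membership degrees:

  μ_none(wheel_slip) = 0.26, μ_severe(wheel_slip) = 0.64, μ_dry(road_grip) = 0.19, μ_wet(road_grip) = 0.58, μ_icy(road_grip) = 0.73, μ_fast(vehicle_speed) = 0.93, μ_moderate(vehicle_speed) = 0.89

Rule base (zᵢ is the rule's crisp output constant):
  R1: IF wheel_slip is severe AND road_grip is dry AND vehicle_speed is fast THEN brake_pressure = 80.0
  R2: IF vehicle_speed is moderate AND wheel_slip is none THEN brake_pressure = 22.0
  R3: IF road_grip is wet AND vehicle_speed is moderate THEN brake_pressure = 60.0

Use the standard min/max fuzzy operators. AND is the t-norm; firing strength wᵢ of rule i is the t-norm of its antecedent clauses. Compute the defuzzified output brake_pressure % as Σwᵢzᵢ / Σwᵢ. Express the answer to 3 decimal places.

R1 (z=80.0): severe=0.64, dry=0.19, fast=0.93; AND[min(a, b)] → w = 0.19
R2 (z=22.0): moderate=0.89, none=0.26; AND[min(a, b)] → w = 0.26
R3 (z=60.0): wet=0.58, moderate=0.89; AND[min(a, b)] → w = 0.58
Weighted average = (0.19·80.0 + 0.26·22.0 + 0.58·60.0) / (0.19 + 0.26 + 0.58)
  = 55.7200 / 1.0300 = 54.097

54.097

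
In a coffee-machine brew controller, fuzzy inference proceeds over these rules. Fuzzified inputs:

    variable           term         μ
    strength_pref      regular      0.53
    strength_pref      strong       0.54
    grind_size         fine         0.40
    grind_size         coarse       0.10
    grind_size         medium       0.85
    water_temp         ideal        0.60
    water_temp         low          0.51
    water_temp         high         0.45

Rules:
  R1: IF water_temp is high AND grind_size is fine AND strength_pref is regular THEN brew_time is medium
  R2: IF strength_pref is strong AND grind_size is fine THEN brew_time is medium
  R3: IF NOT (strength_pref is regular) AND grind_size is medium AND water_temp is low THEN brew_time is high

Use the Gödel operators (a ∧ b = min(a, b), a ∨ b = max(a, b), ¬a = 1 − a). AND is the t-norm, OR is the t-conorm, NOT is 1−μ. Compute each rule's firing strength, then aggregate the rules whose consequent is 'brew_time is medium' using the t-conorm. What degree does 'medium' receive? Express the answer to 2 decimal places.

R1: high=0.45, fine=0.40, regular=0.53; AND[min(a, b)] → w = 0.40
R2: strong=0.54, fine=0.40; AND[min(a, b)] → w = 0.40
R3: ¬regular=1−0.53=0.47, medium=0.85, low=0.51; AND[min(a, b)] → w = 0.47
Rules with consequent 'medium': {R1, R2} → strengths 0.40, 0.40
Aggregate via t-conorm [max(a, b)]: 0.40

0.40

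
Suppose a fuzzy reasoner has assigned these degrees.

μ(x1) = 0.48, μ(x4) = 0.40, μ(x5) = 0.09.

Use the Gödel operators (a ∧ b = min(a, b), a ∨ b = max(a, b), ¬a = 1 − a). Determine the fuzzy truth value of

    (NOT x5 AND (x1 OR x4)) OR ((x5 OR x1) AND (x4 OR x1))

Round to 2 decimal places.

0.48

NOT x5 = 1 − 0.09 = 0.91
x1 OR x4 = max(a, b) on (0.48, 0.40) = 0.48
NOT x5 AND (x1 OR x4) = min(a, b) on (0.91, 0.48) = 0.48
x5 OR x1 = max(a, b) on (0.09, 0.48) = 0.48
x4 OR x1 = max(a, b) on (0.40, 0.48) = 0.48
(x5 OR x1) AND (x4 OR x1) = min(a, b) on (0.48, 0.48) = 0.48
(NOT x5 AND (x1 OR x4)) OR ((x5 OR x1) AND (x4 OR x1)) = max(a, b) on (0.48, 0.48) = 0.48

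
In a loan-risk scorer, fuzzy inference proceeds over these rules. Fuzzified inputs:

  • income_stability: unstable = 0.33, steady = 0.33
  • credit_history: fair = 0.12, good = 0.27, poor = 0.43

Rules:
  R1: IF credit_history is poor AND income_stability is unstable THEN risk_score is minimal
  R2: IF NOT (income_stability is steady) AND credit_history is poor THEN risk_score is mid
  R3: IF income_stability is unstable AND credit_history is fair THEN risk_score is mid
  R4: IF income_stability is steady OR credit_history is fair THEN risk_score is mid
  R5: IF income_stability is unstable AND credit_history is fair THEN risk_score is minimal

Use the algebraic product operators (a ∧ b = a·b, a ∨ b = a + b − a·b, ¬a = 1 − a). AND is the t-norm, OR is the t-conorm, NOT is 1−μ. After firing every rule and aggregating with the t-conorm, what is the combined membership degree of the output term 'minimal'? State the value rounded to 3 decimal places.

R1: poor=0.43, unstable=0.33; AND[a·b] → w = 0.1419
R2: ¬steady=1−0.33=0.67, poor=0.43; AND[a·b] → w = 0.2881
R3: unstable=0.33, fair=0.12; AND[a·b] → w = 0.0396
R4: steady=0.33, fair=0.12; OR[a + b − a·b] → w = 0.4104
R5: unstable=0.33, fair=0.12; AND[a·b] → w = 0.0396
Rules with consequent 'minimal': {R1, R5} → strengths 0.1419, 0.0396
Aggregate via t-conorm [a + b − a·b]: 0.1759

0.176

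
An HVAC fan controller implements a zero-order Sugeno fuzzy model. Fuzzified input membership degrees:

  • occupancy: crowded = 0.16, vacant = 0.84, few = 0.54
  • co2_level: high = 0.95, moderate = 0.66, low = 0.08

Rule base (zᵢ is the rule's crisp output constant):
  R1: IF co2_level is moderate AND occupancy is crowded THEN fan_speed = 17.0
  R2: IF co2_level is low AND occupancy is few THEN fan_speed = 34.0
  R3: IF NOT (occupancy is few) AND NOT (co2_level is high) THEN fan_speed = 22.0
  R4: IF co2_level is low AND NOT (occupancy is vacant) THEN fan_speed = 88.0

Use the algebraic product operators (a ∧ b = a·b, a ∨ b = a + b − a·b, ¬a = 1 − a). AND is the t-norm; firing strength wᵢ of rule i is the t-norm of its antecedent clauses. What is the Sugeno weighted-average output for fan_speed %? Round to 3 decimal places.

26.524

R1 (z=17.0): moderate=0.66, crowded=0.16; AND[a·b] → w = 0.1056
R2 (z=34.0): low=0.08, few=0.54; AND[a·b] → w = 0.0432
R3 (z=22.0): ¬few=1−0.54=0.46, ¬high=1−0.95=0.05; AND[a·b] → w = 0.0230
R4 (z=88.0): low=0.08, ¬vacant=1−0.84=0.16; AND[a·b] → w = 0.0128
Weighted average = (0.1056·17.0 + 0.0432·34.0 + 0.0230·22.0 + 0.0128·88.0) / (0.1056 + 0.0432 + 0.0230 + 0.0128)
  = 4.8964 / 0.1846 = 26.524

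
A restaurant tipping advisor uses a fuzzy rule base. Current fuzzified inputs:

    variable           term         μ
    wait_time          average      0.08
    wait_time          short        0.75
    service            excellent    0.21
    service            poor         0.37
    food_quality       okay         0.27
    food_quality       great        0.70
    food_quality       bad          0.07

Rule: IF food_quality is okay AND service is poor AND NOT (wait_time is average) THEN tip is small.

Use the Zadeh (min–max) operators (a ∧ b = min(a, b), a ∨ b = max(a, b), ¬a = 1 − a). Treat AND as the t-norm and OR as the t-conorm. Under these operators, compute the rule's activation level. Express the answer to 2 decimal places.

firing strength: okay=0.27, poor=0.37, ¬average=1−0.08=0.92; AND[min(a, b)] → w = 0.27

0.27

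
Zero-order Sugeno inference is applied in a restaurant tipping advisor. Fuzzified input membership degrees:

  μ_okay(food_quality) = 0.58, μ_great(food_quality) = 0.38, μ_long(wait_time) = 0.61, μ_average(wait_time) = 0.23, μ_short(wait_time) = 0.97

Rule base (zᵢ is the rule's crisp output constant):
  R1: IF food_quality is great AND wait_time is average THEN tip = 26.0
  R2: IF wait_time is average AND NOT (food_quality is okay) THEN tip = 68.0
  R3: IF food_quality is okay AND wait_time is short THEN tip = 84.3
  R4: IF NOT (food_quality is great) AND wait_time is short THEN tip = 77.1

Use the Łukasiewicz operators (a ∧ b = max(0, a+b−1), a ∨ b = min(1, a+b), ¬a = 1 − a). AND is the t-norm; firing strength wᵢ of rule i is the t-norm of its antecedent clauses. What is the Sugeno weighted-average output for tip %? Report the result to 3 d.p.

R1 (z=26.0): great=0.38, average=0.23; AND[max(0, a+b−1)] → w = 0.00
R2 (z=68.0): average=0.23, ¬okay=1−0.58=0.42; AND[max(0, a+b−1)] → w = 0.00
R3 (z=84.3): okay=0.58, short=0.97; AND[max(0, a+b−1)] → w = 0.55
R4 (z=77.1): ¬great=1−0.38=0.62, short=0.97; AND[max(0, a+b−1)] → w = 0.59
Weighted average = (0.00·26.0 + 0.00·68.0 + 0.55·84.3 + 0.59·77.1) / (0.00 + 0.00 + 0.55 + 0.59)
  = 91.8540 / 1.1400 = 80.574

80.574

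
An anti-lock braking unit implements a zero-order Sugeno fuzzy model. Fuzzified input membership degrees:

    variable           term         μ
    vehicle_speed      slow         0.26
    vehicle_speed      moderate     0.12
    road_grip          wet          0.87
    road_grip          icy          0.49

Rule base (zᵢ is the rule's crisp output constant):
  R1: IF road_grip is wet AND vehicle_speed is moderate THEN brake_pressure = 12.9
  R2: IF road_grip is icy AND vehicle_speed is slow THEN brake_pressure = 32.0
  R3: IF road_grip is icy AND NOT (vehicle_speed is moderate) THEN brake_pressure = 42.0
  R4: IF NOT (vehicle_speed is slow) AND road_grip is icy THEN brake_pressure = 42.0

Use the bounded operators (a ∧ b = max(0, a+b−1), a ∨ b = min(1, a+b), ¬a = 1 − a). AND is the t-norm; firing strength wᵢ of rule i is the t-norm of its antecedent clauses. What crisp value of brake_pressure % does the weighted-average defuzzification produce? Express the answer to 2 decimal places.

R1 (z=12.9): wet=0.87, moderate=0.12; AND[max(0, a+b−1)] → w = 0.00
R2 (z=32.0): icy=0.49, slow=0.26; AND[max(0, a+b−1)] → w = 0.00
R3 (z=42.0): icy=0.49, ¬moderate=1−0.12=0.88; AND[max(0, a+b−1)] → w = 0.37
R4 (z=42.0): ¬slow=1−0.26=0.74, icy=0.49; AND[max(0, a+b−1)] → w = 0.23
Weighted average = (0.00·12.9 + 0.00·32.0 + 0.37·42.0 + 0.23·42.0) / (0.00 + 0.00 + 0.37 + 0.23)
  = 25.2000 / 0.6000 = 42.00

42.00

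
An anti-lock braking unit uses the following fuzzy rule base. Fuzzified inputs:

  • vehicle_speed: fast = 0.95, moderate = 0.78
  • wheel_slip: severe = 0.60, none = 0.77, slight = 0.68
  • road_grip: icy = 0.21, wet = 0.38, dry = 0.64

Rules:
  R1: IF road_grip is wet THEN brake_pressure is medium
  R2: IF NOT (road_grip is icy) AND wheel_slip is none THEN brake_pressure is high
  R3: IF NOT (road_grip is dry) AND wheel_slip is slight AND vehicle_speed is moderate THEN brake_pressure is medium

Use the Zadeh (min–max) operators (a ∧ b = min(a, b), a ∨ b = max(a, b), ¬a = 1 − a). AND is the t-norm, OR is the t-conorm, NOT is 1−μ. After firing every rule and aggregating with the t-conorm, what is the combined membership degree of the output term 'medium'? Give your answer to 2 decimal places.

0.38

R1: wet=0.38 → w = 0.38
R2: ¬icy=1−0.21=0.79, none=0.77; AND[min(a, b)] → w = 0.77
R3: ¬dry=1−0.64=0.36, slight=0.68, moderate=0.78; AND[min(a, b)] → w = 0.36
Rules with consequent 'medium': {R1, R3} → strengths 0.38, 0.36
Aggregate via t-conorm [max(a, b)]: 0.38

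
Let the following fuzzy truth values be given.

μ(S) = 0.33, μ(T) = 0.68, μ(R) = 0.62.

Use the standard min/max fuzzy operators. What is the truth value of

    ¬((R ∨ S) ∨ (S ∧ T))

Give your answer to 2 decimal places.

R ∨ S = max(a, b) on (0.62, 0.33) = 0.62
S ∧ T = min(a, b) on (0.33, 0.68) = 0.33
(R ∨ S) ∨ (S ∧ T) = max(a, b) on (0.62, 0.33) = 0.62
¬((R ∨ S) ∨ (S ∧ T)) = 1 − 0.62 = 0.38

0.38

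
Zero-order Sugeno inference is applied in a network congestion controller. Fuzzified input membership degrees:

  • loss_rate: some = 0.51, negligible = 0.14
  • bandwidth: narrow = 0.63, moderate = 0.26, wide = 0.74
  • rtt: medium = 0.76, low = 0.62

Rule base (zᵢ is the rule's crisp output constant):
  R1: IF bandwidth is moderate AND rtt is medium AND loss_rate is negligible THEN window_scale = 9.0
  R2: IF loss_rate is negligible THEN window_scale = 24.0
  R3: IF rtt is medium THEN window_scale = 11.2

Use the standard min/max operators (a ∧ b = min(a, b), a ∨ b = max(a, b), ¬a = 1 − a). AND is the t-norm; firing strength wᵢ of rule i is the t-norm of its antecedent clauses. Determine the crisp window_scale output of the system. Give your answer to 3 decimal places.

R1 (z=9.0): moderate=0.26, medium=0.76, negligible=0.14; AND[min(a, b)] → w = 0.14
R2 (z=24.0): negligible=0.14 → w = 0.14
R3 (z=11.2): medium=0.76 → w = 0.76
Weighted average = (0.14·9.0 + 0.14·24.0 + 0.76·11.2) / (0.14 + 0.14 + 0.76)
  = 13.1320 / 1.0400 = 12.627

12.627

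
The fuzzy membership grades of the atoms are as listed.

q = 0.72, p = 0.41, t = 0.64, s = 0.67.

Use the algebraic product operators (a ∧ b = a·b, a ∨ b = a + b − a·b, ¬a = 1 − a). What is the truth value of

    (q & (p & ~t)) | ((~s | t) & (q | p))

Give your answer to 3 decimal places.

0.672

~t = 1 − 0.6400 = 0.3600
p & ~t = a·b on (0.4100, 0.3600) = 0.1476
q & (p & ~t) = a·b on (0.7200, 0.1476) = 0.1063
~s = 1 − 0.6700 = 0.3300
~s | t = a + b − a·b on (0.3300, 0.6400) = 0.7588
q | p = a + b − a·b on (0.7200, 0.4100) = 0.8348
(~s | t) & (q | p) = a·b on (0.7588, 0.8348) = 0.6334
(q & (p & ~t)) | ((~s | t) & (q | p)) = a + b − a·b on (0.1063, 0.6334) = 0.6724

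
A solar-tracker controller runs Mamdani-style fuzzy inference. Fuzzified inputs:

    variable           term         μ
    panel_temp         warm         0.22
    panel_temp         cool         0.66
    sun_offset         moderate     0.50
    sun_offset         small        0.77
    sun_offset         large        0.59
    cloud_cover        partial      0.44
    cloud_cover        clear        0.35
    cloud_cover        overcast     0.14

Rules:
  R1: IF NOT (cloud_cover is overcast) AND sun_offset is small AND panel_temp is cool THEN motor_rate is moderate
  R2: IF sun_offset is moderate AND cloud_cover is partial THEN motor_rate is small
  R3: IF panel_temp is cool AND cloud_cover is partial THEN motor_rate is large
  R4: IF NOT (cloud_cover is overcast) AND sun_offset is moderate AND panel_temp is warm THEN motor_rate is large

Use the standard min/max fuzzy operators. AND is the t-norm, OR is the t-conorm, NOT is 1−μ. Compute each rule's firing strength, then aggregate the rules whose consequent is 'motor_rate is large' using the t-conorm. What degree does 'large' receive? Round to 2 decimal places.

R1: ¬overcast=1−0.14=0.86, small=0.77, cool=0.66; AND[min(a, b)] → w = 0.66
R2: moderate=0.50, partial=0.44; AND[min(a, b)] → w = 0.44
R3: cool=0.66, partial=0.44; AND[min(a, b)] → w = 0.44
R4: ¬overcast=1−0.14=0.86, moderate=0.50, warm=0.22; AND[min(a, b)] → w = 0.22
Rules with consequent 'large': {R3, R4} → strengths 0.44, 0.22
Aggregate via t-conorm [max(a, b)]: 0.44

0.44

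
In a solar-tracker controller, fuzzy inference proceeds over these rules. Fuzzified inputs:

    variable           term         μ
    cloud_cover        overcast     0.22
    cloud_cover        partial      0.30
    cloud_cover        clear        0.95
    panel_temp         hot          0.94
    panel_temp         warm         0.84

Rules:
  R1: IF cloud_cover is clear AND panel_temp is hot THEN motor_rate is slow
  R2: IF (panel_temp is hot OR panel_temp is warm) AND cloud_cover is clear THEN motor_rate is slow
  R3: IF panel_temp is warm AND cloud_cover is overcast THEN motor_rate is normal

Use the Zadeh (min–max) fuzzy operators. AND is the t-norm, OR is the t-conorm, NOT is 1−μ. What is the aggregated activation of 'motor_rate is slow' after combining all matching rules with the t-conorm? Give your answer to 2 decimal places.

R1: clear=0.95, hot=0.94; AND[min(a, b)] → w = 0.94
R2: (hot=0.94 OR warm=0.84) = 0.94; AND[min(a, b)] with clear=0.95 → w = 0.94
R3: warm=0.84, overcast=0.22; AND[min(a, b)] → w = 0.22
Rules with consequent 'slow': {R1, R2} → strengths 0.94, 0.94
Aggregate via t-conorm [max(a, b)]: 0.94

0.94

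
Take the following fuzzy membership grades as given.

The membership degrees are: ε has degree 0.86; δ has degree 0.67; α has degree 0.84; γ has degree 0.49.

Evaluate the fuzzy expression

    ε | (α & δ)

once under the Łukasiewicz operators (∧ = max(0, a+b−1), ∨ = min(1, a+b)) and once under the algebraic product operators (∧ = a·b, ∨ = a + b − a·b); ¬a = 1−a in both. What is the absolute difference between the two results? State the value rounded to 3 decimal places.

0.061

Under Łukasiewicz:
  α & δ = max(0, a+b−1) on (0.84, 0.67) = 0.51
  ε | (α & δ) = min(1, a+b) on (0.86, 0.51) = 1.00
  → value = 1.0000
Under algebraic product:
  α & δ = a·b on (0.8400, 0.6700) = 0.5628
  ε | (α & δ) = a + b − a·b on (0.8600, 0.5628) = 0.9388
  → value = 0.9388
|1.0000 − 0.9388| = 0.061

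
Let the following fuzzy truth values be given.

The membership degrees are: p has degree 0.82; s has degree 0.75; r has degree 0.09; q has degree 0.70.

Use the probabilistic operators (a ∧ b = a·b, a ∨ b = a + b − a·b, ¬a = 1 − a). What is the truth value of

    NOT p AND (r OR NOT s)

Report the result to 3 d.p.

NOT p = 1 − 0.8200 = 0.1800
NOT s = 1 − 0.7500 = 0.2500
r OR NOT s = a + b − a·b on (0.0900, 0.2500) = 0.3175
NOT p AND (r OR NOT s) = a·b on (0.1800, 0.3175) = 0.0572

0.057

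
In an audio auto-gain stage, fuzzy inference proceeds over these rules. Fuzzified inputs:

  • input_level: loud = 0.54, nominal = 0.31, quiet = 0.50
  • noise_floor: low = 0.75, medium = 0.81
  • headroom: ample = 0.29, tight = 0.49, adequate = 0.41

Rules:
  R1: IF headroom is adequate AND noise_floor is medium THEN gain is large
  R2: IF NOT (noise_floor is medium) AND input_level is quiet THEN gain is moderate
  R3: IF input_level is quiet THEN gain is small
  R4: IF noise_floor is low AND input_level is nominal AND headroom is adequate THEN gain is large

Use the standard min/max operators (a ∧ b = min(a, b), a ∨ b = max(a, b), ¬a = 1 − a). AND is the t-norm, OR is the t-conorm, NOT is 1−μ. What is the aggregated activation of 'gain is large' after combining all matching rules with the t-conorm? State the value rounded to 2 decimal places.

R1: adequate=0.41, medium=0.81; AND[min(a, b)] → w = 0.41
R2: ¬medium=1−0.81=0.19, quiet=0.50; AND[min(a, b)] → w = 0.19
R3: quiet=0.50 → w = 0.50
R4: low=0.75, nominal=0.31, adequate=0.41; AND[min(a, b)] → w = 0.31
Rules with consequent 'large': {R1, R4} → strengths 0.41, 0.31
Aggregate via t-conorm [max(a, b)]: 0.41

0.41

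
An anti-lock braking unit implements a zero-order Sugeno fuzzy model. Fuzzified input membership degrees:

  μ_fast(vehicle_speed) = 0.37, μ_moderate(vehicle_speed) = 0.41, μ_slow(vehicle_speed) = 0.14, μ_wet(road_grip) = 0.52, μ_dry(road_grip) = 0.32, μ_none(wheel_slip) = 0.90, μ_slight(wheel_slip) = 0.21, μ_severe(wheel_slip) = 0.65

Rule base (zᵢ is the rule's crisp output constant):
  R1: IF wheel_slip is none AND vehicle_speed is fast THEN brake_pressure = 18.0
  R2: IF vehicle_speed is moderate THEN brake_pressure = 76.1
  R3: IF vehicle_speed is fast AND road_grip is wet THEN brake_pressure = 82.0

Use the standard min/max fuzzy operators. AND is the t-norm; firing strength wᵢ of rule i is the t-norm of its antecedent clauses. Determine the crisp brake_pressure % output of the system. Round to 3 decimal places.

59.305

R1 (z=18.0): none=0.90, fast=0.37; AND[min(a, b)] → w = 0.37
R2 (z=76.1): moderate=0.41 → w = 0.41
R3 (z=82.0): fast=0.37, wet=0.52; AND[min(a, b)] → w = 0.37
Weighted average = (0.37·18.0 + 0.41·76.1 + 0.37·82.0) / (0.37 + 0.41 + 0.37)
  = 68.2010 / 1.1500 = 59.305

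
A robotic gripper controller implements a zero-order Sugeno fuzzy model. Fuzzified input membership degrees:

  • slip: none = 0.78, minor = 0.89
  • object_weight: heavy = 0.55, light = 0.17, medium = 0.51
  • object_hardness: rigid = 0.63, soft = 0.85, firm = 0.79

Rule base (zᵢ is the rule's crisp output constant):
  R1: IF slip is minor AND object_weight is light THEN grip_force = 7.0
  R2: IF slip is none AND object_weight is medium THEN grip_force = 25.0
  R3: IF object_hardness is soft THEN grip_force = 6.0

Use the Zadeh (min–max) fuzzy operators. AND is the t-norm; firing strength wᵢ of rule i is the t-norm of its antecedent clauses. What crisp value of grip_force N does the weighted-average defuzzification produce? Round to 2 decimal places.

12.44

R1 (z=7.0): minor=0.89, light=0.17; AND[min(a, b)] → w = 0.17
R2 (z=25.0): none=0.78, medium=0.51; AND[min(a, b)] → w = 0.51
R3 (z=6.0): soft=0.85 → w = 0.85
Weighted average = (0.17·7.0 + 0.51·25.0 + 0.85·6.0) / (0.17 + 0.51 + 0.85)
  = 19.0400 / 1.5300 = 12.44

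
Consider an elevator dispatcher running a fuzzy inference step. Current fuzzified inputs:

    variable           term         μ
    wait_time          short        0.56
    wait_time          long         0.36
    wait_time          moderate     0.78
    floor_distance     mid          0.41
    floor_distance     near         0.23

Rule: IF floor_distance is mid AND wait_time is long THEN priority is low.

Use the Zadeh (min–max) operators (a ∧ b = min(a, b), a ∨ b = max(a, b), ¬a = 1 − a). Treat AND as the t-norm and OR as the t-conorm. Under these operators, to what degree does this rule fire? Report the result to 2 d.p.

0.36

firing strength: mid=0.41, long=0.36; AND[min(a, b)] → w = 0.36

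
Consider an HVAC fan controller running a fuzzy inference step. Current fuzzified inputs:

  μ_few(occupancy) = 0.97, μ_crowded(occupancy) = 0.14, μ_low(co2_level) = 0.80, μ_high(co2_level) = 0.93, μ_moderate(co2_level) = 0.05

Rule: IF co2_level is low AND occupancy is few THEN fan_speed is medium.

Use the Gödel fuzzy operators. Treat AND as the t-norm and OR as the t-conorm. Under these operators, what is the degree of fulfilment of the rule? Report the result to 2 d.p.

0.80

firing strength: low=0.80, few=0.97; AND[min(a, b)] → w = 0.80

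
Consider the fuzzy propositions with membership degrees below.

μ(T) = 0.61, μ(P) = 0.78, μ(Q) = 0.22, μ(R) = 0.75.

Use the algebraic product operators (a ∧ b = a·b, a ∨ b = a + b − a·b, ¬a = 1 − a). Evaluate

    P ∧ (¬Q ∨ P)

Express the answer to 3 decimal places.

0.742

¬Q = 1 − 0.2200 = 0.7800
¬Q ∨ P = a + b − a·b on (0.7800, 0.7800) = 0.9516
P ∧ (¬Q ∨ P) = a·b on (0.7800, 0.9516) = 0.7422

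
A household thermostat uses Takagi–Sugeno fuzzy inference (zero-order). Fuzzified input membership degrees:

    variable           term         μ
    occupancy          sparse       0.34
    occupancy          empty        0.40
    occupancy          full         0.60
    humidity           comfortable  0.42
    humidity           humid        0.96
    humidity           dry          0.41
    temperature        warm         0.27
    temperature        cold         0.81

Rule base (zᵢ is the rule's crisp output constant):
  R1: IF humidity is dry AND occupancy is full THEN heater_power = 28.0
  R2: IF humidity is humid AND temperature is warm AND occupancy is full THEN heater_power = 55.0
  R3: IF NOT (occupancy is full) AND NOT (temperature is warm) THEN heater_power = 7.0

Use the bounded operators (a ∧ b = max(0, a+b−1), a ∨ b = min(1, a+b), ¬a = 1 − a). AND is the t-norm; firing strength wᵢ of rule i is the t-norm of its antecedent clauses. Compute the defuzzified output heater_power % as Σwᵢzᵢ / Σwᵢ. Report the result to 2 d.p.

R1 (z=28.0): dry=0.41, full=0.60; AND[max(0, a+b−1)] → w = 0.01
R2 (z=55.0): humid=0.96, warm=0.27, full=0.60; AND[max(0, a+b−1)] → w = 0.00
R3 (z=7.0): ¬full=1−0.60=0.40, ¬warm=1−0.27=0.73; AND[max(0, a+b−1)] → w = 0.13
Weighted average = (0.01·28.0 + 0.00·55.0 + 0.13·7.0) / (0.01 + 0.00 + 0.13)
  = 1.1900 / 0.1400 = 8.50

8.50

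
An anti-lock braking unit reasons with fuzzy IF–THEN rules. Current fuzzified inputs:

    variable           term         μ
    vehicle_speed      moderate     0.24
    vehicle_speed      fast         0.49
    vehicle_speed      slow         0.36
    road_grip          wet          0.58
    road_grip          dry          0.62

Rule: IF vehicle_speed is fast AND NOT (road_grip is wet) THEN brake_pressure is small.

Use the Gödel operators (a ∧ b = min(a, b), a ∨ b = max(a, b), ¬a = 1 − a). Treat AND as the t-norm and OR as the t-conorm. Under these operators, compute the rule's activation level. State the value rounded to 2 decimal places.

firing strength: fast=0.49, ¬wet=1−0.58=0.42; AND[min(a, b)] → w = 0.42

0.42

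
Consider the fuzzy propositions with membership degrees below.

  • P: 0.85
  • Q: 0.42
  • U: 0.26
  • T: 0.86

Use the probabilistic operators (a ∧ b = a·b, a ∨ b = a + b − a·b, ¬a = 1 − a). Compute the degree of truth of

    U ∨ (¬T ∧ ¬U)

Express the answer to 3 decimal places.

¬T = 1 − 0.8600 = 0.1400
¬U = 1 − 0.2600 = 0.7400
¬T ∧ ¬U = a·b on (0.1400, 0.7400) = 0.1036
U ∨ (¬T ∧ ¬U) = a + b − a·b on (0.2600, 0.1036) = 0.3367

0.337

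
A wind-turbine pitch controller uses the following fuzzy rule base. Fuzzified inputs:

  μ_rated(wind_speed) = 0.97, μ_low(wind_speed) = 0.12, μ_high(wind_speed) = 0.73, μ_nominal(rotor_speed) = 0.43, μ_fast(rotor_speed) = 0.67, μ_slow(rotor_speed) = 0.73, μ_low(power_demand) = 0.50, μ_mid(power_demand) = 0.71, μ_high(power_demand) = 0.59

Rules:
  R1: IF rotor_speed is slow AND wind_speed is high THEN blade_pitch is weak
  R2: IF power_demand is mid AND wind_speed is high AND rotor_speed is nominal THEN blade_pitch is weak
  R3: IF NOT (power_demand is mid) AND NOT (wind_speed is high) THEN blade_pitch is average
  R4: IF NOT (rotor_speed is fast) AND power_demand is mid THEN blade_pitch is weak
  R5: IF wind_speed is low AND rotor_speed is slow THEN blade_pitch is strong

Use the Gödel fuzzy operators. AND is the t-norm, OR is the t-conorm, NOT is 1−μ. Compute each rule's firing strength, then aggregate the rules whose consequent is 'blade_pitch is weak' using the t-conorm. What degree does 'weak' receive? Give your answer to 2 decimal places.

0.73

R1: slow=0.73, high=0.73; AND[min(a, b)] → w = 0.73
R2: mid=0.71, high=0.73, nominal=0.43; AND[min(a, b)] → w = 0.43
R3: ¬mid=1−0.71=0.29, ¬high=1−0.73=0.27; AND[min(a, b)] → w = 0.27
R4: ¬fast=1−0.67=0.33, mid=0.71; AND[min(a, b)] → w = 0.33
R5: low=0.12, slow=0.73; AND[min(a, b)] → w = 0.12
Rules with consequent 'weak': {R1, R2, R4} → strengths 0.73, 0.43, 0.33
Aggregate via t-conorm [max(a, b)]: 0.73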